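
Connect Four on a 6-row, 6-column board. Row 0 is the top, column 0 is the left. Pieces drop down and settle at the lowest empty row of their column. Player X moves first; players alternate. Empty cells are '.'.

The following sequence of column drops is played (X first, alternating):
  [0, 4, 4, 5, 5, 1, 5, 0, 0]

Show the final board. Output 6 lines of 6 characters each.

Move 1: X drops in col 0, lands at row 5
Move 2: O drops in col 4, lands at row 5
Move 3: X drops in col 4, lands at row 4
Move 4: O drops in col 5, lands at row 5
Move 5: X drops in col 5, lands at row 4
Move 6: O drops in col 1, lands at row 5
Move 7: X drops in col 5, lands at row 3
Move 8: O drops in col 0, lands at row 4
Move 9: X drops in col 0, lands at row 3

Answer: ......
......
......
X....X
O...XX
XO..OO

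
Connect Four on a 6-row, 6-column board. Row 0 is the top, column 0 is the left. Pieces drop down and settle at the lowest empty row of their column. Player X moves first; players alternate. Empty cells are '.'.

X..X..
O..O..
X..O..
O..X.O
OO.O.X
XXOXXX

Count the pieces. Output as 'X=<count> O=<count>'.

X=10 O=9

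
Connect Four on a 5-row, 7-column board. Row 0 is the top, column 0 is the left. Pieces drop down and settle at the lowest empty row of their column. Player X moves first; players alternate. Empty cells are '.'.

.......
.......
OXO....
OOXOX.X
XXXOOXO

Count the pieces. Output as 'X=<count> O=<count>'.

X=8 O=8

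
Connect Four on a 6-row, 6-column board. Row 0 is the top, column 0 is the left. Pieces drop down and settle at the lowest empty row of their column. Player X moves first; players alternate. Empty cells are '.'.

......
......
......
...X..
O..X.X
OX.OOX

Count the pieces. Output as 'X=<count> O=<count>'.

X=5 O=4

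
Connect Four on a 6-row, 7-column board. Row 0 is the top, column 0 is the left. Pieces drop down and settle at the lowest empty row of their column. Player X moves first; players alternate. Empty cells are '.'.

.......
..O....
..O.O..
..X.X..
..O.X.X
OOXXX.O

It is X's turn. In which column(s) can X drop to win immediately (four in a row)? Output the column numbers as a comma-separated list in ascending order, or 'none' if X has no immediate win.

col 0: drop X → no win
col 1: drop X → no win
col 2: drop X → no win
col 3: drop X → no win
col 4: drop X → no win
col 5: drop X → WIN!
col 6: drop X → no win

Answer: 5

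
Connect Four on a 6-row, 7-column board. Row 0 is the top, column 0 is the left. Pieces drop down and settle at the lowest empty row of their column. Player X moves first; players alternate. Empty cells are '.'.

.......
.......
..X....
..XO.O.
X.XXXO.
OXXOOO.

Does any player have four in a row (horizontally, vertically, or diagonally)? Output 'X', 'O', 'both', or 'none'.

X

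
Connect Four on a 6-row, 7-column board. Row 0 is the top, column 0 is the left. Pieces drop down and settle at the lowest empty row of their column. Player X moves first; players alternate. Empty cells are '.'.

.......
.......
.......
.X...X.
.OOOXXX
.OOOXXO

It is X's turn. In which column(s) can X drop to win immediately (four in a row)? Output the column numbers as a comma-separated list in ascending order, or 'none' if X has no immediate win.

Answer: 5

Derivation:
col 0: drop X → no win
col 1: drop X → no win
col 2: drop X → no win
col 3: drop X → no win
col 4: drop X → no win
col 5: drop X → WIN!
col 6: drop X → no win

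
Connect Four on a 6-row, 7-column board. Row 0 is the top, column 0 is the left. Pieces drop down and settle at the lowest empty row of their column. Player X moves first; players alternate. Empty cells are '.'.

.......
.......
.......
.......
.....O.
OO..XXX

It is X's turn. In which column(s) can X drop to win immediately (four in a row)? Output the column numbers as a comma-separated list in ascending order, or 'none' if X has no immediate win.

col 0: drop X → no win
col 1: drop X → no win
col 2: drop X → no win
col 3: drop X → WIN!
col 4: drop X → no win
col 5: drop X → no win
col 6: drop X → no win

Answer: 3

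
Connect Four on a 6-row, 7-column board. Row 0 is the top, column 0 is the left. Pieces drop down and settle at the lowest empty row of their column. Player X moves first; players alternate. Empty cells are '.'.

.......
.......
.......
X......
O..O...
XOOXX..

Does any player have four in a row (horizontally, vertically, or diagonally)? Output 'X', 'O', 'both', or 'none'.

none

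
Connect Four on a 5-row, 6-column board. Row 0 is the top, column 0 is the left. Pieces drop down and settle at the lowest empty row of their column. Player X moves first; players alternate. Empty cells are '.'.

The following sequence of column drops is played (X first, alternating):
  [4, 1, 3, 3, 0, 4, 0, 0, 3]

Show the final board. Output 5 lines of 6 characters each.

Answer: ......
......
O..X..
X..OO.
XO.XX.

Derivation:
Move 1: X drops in col 4, lands at row 4
Move 2: O drops in col 1, lands at row 4
Move 3: X drops in col 3, lands at row 4
Move 4: O drops in col 3, lands at row 3
Move 5: X drops in col 0, lands at row 4
Move 6: O drops in col 4, lands at row 3
Move 7: X drops in col 0, lands at row 3
Move 8: O drops in col 0, lands at row 2
Move 9: X drops in col 3, lands at row 2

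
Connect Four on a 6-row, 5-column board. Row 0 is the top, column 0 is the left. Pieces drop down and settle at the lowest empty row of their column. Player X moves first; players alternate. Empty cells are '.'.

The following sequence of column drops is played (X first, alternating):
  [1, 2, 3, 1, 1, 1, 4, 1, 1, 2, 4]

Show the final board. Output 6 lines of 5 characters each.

Answer: .X...
.O...
.O...
.X...
.OO.X
.XOXX

Derivation:
Move 1: X drops in col 1, lands at row 5
Move 2: O drops in col 2, lands at row 5
Move 3: X drops in col 3, lands at row 5
Move 4: O drops in col 1, lands at row 4
Move 5: X drops in col 1, lands at row 3
Move 6: O drops in col 1, lands at row 2
Move 7: X drops in col 4, lands at row 5
Move 8: O drops in col 1, lands at row 1
Move 9: X drops in col 1, lands at row 0
Move 10: O drops in col 2, lands at row 4
Move 11: X drops in col 4, lands at row 4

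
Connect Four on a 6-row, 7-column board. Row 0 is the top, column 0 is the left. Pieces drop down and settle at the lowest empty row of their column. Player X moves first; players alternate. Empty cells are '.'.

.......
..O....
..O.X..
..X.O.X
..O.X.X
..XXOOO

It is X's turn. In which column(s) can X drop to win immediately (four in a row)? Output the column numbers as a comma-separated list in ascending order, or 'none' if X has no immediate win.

Answer: none

Derivation:
col 0: drop X → no win
col 1: drop X → no win
col 2: drop X → no win
col 3: drop X → no win
col 4: drop X → no win
col 5: drop X → no win
col 6: drop X → no win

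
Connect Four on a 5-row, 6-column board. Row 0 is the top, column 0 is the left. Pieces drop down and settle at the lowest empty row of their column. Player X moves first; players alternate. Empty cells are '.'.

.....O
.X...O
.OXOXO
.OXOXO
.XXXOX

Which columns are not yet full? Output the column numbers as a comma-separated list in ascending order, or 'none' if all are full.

Answer: 0,1,2,3,4

Derivation:
col 0: top cell = '.' → open
col 1: top cell = '.' → open
col 2: top cell = '.' → open
col 3: top cell = '.' → open
col 4: top cell = '.' → open
col 5: top cell = 'O' → FULL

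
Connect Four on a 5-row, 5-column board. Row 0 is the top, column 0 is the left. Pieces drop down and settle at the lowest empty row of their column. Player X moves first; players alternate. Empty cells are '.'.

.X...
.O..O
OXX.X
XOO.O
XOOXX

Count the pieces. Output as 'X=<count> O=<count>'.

X=8 O=8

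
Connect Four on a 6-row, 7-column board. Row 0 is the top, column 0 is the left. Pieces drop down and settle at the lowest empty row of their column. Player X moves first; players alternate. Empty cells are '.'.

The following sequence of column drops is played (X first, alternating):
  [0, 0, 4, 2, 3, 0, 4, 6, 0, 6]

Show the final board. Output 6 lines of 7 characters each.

Move 1: X drops in col 0, lands at row 5
Move 2: O drops in col 0, lands at row 4
Move 3: X drops in col 4, lands at row 5
Move 4: O drops in col 2, lands at row 5
Move 5: X drops in col 3, lands at row 5
Move 6: O drops in col 0, lands at row 3
Move 7: X drops in col 4, lands at row 4
Move 8: O drops in col 6, lands at row 5
Move 9: X drops in col 0, lands at row 2
Move 10: O drops in col 6, lands at row 4

Answer: .......
.......
X......
O......
O...X.O
X.OXX.O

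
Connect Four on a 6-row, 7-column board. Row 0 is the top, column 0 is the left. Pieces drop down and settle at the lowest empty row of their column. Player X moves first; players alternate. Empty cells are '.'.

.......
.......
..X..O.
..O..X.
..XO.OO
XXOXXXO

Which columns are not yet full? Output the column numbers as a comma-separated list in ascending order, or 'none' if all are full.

Answer: 0,1,2,3,4,5,6

Derivation:
col 0: top cell = '.' → open
col 1: top cell = '.' → open
col 2: top cell = '.' → open
col 3: top cell = '.' → open
col 4: top cell = '.' → open
col 5: top cell = '.' → open
col 6: top cell = '.' → open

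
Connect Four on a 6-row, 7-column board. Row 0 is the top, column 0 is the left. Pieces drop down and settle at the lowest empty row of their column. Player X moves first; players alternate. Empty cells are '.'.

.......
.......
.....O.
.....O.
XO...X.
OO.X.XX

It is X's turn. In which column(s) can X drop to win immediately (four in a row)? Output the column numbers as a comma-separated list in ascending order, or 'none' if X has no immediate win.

Answer: 4

Derivation:
col 0: drop X → no win
col 1: drop X → no win
col 2: drop X → no win
col 3: drop X → no win
col 4: drop X → WIN!
col 5: drop X → no win
col 6: drop X → no win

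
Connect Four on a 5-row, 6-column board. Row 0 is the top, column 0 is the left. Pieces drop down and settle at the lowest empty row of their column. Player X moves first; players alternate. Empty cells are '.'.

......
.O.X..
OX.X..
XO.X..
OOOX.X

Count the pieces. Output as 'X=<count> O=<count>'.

X=7 O=6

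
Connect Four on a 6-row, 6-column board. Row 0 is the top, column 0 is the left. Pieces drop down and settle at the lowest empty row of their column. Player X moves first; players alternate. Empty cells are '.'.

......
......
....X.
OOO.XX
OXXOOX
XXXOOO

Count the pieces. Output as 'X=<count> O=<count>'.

X=9 O=9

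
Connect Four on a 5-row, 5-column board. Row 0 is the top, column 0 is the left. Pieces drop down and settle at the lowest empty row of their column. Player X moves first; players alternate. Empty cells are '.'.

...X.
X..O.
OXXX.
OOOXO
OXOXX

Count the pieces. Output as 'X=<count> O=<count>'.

X=9 O=8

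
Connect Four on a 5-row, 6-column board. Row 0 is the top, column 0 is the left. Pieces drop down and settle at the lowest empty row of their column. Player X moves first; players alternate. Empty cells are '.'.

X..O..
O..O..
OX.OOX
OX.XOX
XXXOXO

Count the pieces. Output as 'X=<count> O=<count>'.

X=10 O=10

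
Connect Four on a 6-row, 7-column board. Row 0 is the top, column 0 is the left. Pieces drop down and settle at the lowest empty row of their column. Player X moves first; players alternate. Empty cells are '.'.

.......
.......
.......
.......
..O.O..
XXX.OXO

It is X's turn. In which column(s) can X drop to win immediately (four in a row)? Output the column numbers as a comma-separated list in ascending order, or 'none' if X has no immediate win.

col 0: drop X → no win
col 1: drop X → no win
col 2: drop X → no win
col 3: drop X → WIN!
col 4: drop X → no win
col 5: drop X → no win
col 6: drop X → no win

Answer: 3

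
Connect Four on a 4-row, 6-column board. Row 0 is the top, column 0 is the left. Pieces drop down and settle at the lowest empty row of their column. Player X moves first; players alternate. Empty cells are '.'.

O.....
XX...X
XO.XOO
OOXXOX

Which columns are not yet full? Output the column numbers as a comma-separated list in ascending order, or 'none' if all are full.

col 0: top cell = 'O' → FULL
col 1: top cell = '.' → open
col 2: top cell = '.' → open
col 3: top cell = '.' → open
col 4: top cell = '.' → open
col 5: top cell = '.' → open

Answer: 1,2,3,4,5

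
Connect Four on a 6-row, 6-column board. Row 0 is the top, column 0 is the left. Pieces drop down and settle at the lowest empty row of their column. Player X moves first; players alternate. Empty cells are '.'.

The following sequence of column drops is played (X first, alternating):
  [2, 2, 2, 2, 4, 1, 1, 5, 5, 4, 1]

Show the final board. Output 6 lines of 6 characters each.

Move 1: X drops in col 2, lands at row 5
Move 2: O drops in col 2, lands at row 4
Move 3: X drops in col 2, lands at row 3
Move 4: O drops in col 2, lands at row 2
Move 5: X drops in col 4, lands at row 5
Move 6: O drops in col 1, lands at row 5
Move 7: X drops in col 1, lands at row 4
Move 8: O drops in col 5, lands at row 5
Move 9: X drops in col 5, lands at row 4
Move 10: O drops in col 4, lands at row 4
Move 11: X drops in col 1, lands at row 3

Answer: ......
......
..O...
.XX...
.XO.OX
.OX.XO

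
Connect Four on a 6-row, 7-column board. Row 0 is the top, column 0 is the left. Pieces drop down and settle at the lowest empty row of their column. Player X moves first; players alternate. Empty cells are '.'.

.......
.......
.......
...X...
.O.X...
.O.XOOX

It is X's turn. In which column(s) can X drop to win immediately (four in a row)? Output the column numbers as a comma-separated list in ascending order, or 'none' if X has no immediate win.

col 0: drop X → no win
col 1: drop X → no win
col 2: drop X → no win
col 3: drop X → WIN!
col 4: drop X → no win
col 5: drop X → no win
col 6: drop X → no win

Answer: 3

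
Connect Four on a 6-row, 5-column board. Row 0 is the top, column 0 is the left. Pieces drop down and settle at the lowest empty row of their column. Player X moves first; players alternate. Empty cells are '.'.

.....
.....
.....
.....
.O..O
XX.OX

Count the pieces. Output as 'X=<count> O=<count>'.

X=3 O=3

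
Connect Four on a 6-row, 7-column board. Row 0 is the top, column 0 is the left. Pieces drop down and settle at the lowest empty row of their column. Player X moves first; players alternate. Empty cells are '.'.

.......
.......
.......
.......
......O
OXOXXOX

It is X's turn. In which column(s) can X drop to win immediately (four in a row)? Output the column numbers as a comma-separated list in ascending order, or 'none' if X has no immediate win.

col 0: drop X → no win
col 1: drop X → no win
col 2: drop X → no win
col 3: drop X → no win
col 4: drop X → no win
col 5: drop X → no win
col 6: drop X → no win

Answer: none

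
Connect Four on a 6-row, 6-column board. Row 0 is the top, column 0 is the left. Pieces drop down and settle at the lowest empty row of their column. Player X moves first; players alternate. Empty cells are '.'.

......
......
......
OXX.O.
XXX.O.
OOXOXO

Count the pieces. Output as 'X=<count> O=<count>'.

X=7 O=7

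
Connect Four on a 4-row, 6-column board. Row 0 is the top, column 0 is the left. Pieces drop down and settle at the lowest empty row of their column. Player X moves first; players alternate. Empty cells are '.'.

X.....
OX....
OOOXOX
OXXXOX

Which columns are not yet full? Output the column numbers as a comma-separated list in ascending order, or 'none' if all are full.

col 0: top cell = 'X' → FULL
col 1: top cell = '.' → open
col 2: top cell = '.' → open
col 3: top cell = '.' → open
col 4: top cell = '.' → open
col 5: top cell = '.' → open

Answer: 1,2,3,4,5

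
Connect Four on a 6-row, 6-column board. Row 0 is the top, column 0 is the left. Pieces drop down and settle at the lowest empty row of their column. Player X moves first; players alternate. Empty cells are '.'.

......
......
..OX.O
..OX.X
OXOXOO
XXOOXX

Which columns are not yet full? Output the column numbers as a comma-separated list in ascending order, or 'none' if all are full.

Answer: 0,1,2,3,4,5

Derivation:
col 0: top cell = '.' → open
col 1: top cell = '.' → open
col 2: top cell = '.' → open
col 3: top cell = '.' → open
col 4: top cell = '.' → open
col 5: top cell = '.' → open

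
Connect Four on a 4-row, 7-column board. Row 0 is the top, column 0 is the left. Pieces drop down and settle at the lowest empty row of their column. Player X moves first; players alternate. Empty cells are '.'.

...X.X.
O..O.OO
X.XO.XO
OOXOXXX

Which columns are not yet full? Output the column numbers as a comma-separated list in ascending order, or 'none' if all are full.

Answer: 0,1,2,4,6

Derivation:
col 0: top cell = '.' → open
col 1: top cell = '.' → open
col 2: top cell = '.' → open
col 3: top cell = 'X' → FULL
col 4: top cell = '.' → open
col 5: top cell = 'X' → FULL
col 6: top cell = '.' → open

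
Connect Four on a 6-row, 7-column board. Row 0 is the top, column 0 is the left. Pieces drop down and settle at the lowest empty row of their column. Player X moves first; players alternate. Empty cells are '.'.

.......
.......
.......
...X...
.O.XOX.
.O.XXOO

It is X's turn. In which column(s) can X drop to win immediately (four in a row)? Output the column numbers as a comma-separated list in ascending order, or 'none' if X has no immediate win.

Answer: 3

Derivation:
col 0: drop X → no win
col 1: drop X → no win
col 2: drop X → no win
col 3: drop X → WIN!
col 4: drop X → no win
col 5: drop X → no win
col 6: drop X → no win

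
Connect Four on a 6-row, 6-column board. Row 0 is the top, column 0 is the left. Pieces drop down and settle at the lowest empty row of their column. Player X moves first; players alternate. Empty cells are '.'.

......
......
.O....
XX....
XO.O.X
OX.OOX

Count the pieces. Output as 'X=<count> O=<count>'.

X=6 O=6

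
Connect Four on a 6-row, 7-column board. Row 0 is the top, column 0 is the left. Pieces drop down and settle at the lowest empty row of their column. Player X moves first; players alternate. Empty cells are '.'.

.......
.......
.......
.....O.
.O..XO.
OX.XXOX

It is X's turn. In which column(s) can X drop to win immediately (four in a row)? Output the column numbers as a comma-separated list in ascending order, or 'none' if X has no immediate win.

col 0: drop X → no win
col 1: drop X → no win
col 2: drop X → WIN!
col 3: drop X → no win
col 4: drop X → no win
col 5: drop X → no win
col 6: drop X → no win

Answer: 2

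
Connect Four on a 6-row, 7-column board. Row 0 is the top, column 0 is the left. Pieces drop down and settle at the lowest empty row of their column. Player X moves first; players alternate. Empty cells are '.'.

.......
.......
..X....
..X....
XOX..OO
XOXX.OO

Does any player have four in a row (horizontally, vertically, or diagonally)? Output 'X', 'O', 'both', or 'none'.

X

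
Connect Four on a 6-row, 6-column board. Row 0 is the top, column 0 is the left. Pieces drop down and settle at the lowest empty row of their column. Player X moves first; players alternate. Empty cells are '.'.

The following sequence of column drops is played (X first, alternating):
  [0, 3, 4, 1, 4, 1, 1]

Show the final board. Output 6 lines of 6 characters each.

Move 1: X drops in col 0, lands at row 5
Move 2: O drops in col 3, lands at row 5
Move 3: X drops in col 4, lands at row 5
Move 4: O drops in col 1, lands at row 5
Move 5: X drops in col 4, lands at row 4
Move 6: O drops in col 1, lands at row 4
Move 7: X drops in col 1, lands at row 3

Answer: ......
......
......
.X....
.O..X.
XO.OX.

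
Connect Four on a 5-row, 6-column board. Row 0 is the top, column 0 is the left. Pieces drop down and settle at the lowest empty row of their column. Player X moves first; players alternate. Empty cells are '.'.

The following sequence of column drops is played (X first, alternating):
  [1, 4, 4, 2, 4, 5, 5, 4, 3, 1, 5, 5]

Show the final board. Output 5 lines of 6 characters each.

Answer: ......
....OO
....XX
.O..XX
.XOXOO

Derivation:
Move 1: X drops in col 1, lands at row 4
Move 2: O drops in col 4, lands at row 4
Move 3: X drops in col 4, lands at row 3
Move 4: O drops in col 2, lands at row 4
Move 5: X drops in col 4, lands at row 2
Move 6: O drops in col 5, lands at row 4
Move 7: X drops in col 5, lands at row 3
Move 8: O drops in col 4, lands at row 1
Move 9: X drops in col 3, lands at row 4
Move 10: O drops in col 1, lands at row 3
Move 11: X drops in col 5, lands at row 2
Move 12: O drops in col 5, lands at row 1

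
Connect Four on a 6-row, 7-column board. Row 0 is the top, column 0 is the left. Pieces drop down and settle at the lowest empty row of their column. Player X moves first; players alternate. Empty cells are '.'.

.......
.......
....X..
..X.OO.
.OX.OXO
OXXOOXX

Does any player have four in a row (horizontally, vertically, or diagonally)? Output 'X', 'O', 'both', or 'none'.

none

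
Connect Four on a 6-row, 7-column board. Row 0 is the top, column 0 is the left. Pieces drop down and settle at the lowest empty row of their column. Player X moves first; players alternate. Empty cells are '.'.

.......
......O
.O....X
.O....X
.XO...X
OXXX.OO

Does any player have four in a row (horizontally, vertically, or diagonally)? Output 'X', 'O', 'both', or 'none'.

none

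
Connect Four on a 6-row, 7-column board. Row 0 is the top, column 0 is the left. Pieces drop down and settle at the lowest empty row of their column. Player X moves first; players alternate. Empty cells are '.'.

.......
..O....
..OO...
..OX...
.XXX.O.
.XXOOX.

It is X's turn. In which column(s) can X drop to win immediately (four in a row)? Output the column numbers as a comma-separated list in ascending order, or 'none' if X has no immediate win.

col 0: drop X → no win
col 1: drop X → no win
col 2: drop X → no win
col 3: drop X → no win
col 4: drop X → WIN!
col 5: drop X → no win
col 6: drop X → no win

Answer: 4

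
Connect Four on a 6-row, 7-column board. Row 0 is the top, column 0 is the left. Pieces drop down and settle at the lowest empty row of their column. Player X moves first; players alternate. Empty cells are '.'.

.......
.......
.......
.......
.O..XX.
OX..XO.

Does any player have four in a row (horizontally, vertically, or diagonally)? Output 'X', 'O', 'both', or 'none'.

none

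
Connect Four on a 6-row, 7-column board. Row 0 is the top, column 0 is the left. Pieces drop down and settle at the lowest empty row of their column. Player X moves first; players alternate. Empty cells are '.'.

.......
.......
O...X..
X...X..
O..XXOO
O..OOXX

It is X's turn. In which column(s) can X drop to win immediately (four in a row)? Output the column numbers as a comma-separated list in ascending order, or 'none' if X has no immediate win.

Answer: 4

Derivation:
col 0: drop X → no win
col 1: drop X → no win
col 2: drop X → no win
col 3: drop X → no win
col 4: drop X → WIN!
col 5: drop X → no win
col 6: drop X → no win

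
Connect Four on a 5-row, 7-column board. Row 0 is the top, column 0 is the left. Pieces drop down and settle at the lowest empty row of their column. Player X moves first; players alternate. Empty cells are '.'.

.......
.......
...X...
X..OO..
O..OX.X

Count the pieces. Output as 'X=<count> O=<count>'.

X=4 O=4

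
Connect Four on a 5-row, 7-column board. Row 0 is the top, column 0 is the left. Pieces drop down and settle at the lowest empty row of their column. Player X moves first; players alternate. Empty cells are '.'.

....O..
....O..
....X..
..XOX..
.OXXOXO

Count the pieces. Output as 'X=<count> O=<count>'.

X=6 O=6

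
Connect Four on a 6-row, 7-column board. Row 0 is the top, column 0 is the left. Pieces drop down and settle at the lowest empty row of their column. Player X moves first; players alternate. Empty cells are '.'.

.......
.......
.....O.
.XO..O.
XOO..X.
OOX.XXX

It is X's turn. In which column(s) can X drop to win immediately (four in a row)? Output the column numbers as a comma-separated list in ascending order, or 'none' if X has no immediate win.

col 0: drop X → no win
col 1: drop X → no win
col 2: drop X → no win
col 3: drop X → WIN!
col 4: drop X → no win
col 5: drop X → no win
col 6: drop X → no win

Answer: 3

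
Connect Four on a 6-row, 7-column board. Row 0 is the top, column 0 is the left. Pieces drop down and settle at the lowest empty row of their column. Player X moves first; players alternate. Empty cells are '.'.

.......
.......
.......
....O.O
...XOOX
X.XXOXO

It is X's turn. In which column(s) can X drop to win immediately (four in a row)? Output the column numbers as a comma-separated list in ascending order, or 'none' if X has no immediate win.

col 0: drop X → no win
col 1: drop X → WIN!
col 2: drop X → no win
col 3: drop X → no win
col 4: drop X → no win
col 5: drop X → no win
col 6: drop X → no win

Answer: 1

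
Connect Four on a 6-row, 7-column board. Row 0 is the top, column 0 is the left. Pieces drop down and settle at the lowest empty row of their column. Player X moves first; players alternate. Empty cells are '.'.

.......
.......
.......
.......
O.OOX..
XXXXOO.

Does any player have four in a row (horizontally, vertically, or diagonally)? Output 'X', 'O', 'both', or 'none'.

X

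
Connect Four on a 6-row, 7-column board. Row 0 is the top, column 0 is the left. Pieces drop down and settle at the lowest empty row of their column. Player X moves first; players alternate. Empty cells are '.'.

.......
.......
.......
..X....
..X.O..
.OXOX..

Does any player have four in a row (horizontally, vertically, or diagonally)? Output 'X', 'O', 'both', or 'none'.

none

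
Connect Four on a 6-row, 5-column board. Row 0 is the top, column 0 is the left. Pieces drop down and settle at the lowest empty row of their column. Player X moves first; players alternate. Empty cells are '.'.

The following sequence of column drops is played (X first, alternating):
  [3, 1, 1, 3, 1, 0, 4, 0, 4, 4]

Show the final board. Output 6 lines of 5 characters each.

Answer: .....
.....
.....
.X..O
OX.OX
OO.XX

Derivation:
Move 1: X drops in col 3, lands at row 5
Move 2: O drops in col 1, lands at row 5
Move 3: X drops in col 1, lands at row 4
Move 4: O drops in col 3, lands at row 4
Move 5: X drops in col 1, lands at row 3
Move 6: O drops in col 0, lands at row 5
Move 7: X drops in col 4, lands at row 5
Move 8: O drops in col 0, lands at row 4
Move 9: X drops in col 4, lands at row 4
Move 10: O drops in col 4, lands at row 3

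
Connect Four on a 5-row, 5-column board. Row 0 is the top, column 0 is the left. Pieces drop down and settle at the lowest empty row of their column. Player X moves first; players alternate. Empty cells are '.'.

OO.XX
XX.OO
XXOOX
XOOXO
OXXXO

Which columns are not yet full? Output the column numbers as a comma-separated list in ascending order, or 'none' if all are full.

col 0: top cell = 'O' → FULL
col 1: top cell = 'O' → FULL
col 2: top cell = '.' → open
col 3: top cell = 'X' → FULL
col 4: top cell = 'X' → FULL

Answer: 2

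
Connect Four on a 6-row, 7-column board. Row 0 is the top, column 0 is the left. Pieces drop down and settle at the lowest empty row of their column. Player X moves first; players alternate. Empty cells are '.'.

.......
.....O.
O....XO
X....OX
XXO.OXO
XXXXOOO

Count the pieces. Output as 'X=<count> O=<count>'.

X=10 O=10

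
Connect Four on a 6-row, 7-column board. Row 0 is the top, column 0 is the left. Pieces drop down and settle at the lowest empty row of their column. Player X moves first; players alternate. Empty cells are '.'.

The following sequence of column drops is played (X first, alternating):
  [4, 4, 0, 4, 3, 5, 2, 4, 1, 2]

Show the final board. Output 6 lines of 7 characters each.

Answer: .......
.......
....O..
....O..
..O.O..
XXXXXO.

Derivation:
Move 1: X drops in col 4, lands at row 5
Move 2: O drops in col 4, lands at row 4
Move 3: X drops in col 0, lands at row 5
Move 4: O drops in col 4, lands at row 3
Move 5: X drops in col 3, lands at row 5
Move 6: O drops in col 5, lands at row 5
Move 7: X drops in col 2, lands at row 5
Move 8: O drops in col 4, lands at row 2
Move 9: X drops in col 1, lands at row 5
Move 10: O drops in col 2, lands at row 4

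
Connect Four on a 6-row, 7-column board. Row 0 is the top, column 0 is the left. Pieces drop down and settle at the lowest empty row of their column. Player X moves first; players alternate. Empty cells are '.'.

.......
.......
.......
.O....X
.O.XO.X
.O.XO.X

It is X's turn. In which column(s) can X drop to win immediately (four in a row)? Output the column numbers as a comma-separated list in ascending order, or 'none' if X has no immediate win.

col 0: drop X → no win
col 1: drop X → no win
col 2: drop X → no win
col 3: drop X → no win
col 4: drop X → no win
col 5: drop X → no win
col 6: drop X → WIN!

Answer: 6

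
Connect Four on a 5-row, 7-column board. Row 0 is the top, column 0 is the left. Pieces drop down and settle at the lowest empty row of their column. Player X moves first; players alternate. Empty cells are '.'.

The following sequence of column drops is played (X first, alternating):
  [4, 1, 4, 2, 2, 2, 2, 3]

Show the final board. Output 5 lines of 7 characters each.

Move 1: X drops in col 4, lands at row 4
Move 2: O drops in col 1, lands at row 4
Move 3: X drops in col 4, lands at row 3
Move 4: O drops in col 2, lands at row 4
Move 5: X drops in col 2, lands at row 3
Move 6: O drops in col 2, lands at row 2
Move 7: X drops in col 2, lands at row 1
Move 8: O drops in col 3, lands at row 4

Answer: .......
..X....
..O....
..X.X..
.OOOX..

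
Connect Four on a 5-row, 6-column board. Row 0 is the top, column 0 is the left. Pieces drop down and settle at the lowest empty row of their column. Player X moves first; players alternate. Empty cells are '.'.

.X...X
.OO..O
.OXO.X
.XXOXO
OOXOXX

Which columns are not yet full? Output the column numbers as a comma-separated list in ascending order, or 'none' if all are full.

col 0: top cell = '.' → open
col 1: top cell = 'X' → FULL
col 2: top cell = '.' → open
col 3: top cell = '.' → open
col 4: top cell = '.' → open
col 5: top cell = 'X' → FULL

Answer: 0,2,3,4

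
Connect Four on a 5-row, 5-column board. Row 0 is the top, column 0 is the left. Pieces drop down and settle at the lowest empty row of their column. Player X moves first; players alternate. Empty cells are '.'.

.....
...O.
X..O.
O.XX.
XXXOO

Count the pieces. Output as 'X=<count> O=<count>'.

X=6 O=5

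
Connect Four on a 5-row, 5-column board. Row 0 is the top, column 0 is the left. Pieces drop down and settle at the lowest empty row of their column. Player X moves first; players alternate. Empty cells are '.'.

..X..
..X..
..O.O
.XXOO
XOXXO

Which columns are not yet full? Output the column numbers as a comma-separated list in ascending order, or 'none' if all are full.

col 0: top cell = '.' → open
col 1: top cell = '.' → open
col 2: top cell = 'X' → FULL
col 3: top cell = '.' → open
col 4: top cell = '.' → open

Answer: 0,1,3,4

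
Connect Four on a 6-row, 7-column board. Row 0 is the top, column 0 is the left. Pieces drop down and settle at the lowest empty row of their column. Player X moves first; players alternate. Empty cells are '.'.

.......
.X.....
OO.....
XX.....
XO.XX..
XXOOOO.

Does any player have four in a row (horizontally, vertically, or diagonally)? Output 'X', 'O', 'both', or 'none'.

O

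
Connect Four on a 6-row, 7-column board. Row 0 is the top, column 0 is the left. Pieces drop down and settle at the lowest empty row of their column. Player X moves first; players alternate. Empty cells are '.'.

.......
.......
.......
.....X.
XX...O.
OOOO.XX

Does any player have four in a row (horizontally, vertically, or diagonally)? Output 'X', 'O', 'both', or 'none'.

O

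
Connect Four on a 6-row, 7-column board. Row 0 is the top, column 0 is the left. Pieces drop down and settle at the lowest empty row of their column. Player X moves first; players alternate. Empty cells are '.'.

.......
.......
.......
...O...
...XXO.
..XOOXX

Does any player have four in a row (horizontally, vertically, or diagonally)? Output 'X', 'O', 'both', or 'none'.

none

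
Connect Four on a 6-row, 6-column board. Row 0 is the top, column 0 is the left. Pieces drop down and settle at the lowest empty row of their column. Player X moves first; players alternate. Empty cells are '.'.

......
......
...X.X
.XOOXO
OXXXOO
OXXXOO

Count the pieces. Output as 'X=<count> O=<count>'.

X=10 O=9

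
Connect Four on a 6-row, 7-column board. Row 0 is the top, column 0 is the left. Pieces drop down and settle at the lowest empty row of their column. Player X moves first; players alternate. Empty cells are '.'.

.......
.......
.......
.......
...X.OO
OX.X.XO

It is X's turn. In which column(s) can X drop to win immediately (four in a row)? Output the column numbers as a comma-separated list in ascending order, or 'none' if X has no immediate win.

Answer: none

Derivation:
col 0: drop X → no win
col 1: drop X → no win
col 2: drop X → no win
col 3: drop X → no win
col 4: drop X → no win
col 5: drop X → no win
col 6: drop X → no win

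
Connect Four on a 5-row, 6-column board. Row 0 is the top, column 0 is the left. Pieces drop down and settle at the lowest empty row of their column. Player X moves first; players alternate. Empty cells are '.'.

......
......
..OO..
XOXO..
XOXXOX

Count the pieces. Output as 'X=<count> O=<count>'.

X=6 O=6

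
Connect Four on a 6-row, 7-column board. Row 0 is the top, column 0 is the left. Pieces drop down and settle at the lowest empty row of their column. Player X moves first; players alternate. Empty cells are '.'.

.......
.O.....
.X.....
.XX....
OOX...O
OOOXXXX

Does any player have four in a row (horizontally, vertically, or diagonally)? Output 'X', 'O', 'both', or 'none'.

X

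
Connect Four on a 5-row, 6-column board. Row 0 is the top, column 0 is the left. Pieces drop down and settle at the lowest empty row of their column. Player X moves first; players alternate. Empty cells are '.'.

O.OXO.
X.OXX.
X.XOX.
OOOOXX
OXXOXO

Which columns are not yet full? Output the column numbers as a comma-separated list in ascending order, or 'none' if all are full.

Answer: 1,5

Derivation:
col 0: top cell = 'O' → FULL
col 1: top cell = '.' → open
col 2: top cell = 'O' → FULL
col 3: top cell = 'X' → FULL
col 4: top cell = 'O' → FULL
col 5: top cell = '.' → open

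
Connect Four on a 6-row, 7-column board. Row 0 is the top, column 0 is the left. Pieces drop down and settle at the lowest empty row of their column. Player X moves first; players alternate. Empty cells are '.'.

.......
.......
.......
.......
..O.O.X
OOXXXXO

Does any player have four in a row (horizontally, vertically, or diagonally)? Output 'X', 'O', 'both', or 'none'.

X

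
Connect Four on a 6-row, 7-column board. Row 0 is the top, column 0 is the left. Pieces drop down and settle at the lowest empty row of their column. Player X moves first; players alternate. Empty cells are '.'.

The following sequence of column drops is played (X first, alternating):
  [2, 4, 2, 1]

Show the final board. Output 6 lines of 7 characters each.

Answer: .......
.......
.......
.......
..X....
.OX.O..

Derivation:
Move 1: X drops in col 2, lands at row 5
Move 2: O drops in col 4, lands at row 5
Move 3: X drops in col 2, lands at row 4
Move 4: O drops in col 1, lands at row 5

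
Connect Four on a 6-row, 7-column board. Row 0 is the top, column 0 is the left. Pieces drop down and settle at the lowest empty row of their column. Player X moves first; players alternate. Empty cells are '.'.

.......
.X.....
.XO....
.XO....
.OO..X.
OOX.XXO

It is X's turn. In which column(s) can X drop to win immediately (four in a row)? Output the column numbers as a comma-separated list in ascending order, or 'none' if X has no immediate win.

col 0: drop X → no win
col 1: drop X → WIN!
col 2: drop X → no win
col 3: drop X → WIN!
col 4: drop X → no win
col 5: drop X → no win
col 6: drop X → no win

Answer: 1,3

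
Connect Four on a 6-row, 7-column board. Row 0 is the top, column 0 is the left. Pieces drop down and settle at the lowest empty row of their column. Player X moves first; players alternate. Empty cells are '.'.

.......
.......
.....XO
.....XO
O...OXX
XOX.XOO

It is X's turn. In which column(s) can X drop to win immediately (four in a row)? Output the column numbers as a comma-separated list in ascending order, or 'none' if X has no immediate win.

Answer: 5

Derivation:
col 0: drop X → no win
col 1: drop X → no win
col 2: drop X → no win
col 3: drop X → no win
col 4: drop X → no win
col 5: drop X → WIN!
col 6: drop X → no win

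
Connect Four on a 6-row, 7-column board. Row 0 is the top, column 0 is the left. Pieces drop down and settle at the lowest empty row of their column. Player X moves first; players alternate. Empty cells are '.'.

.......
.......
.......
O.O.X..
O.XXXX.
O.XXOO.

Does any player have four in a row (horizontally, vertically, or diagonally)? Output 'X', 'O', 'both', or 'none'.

X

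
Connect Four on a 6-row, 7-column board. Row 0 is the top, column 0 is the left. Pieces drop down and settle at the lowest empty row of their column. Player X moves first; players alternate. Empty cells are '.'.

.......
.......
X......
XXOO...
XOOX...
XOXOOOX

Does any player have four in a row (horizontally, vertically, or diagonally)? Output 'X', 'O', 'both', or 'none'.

X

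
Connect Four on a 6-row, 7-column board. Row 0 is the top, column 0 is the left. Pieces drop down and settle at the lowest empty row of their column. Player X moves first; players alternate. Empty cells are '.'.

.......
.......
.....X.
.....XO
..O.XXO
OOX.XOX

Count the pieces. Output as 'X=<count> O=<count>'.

X=7 O=6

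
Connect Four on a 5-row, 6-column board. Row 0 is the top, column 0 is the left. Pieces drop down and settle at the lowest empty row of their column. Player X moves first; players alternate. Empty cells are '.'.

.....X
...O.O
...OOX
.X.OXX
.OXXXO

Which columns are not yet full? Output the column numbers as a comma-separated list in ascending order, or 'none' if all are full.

Answer: 0,1,2,3,4

Derivation:
col 0: top cell = '.' → open
col 1: top cell = '.' → open
col 2: top cell = '.' → open
col 3: top cell = '.' → open
col 4: top cell = '.' → open
col 5: top cell = 'X' → FULL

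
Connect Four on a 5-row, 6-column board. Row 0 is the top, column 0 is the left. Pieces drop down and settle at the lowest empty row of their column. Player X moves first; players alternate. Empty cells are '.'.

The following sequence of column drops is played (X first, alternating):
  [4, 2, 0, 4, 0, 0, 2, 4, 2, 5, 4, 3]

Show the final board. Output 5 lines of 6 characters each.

Move 1: X drops in col 4, lands at row 4
Move 2: O drops in col 2, lands at row 4
Move 3: X drops in col 0, lands at row 4
Move 4: O drops in col 4, lands at row 3
Move 5: X drops in col 0, lands at row 3
Move 6: O drops in col 0, lands at row 2
Move 7: X drops in col 2, lands at row 3
Move 8: O drops in col 4, lands at row 2
Move 9: X drops in col 2, lands at row 2
Move 10: O drops in col 5, lands at row 4
Move 11: X drops in col 4, lands at row 1
Move 12: O drops in col 3, lands at row 4

Answer: ......
....X.
O.X.O.
X.X.O.
X.OOXO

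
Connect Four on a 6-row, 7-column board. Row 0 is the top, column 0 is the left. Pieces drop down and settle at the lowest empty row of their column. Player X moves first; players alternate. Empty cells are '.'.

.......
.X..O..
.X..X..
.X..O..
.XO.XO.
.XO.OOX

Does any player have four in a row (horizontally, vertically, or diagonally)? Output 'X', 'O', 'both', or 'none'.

X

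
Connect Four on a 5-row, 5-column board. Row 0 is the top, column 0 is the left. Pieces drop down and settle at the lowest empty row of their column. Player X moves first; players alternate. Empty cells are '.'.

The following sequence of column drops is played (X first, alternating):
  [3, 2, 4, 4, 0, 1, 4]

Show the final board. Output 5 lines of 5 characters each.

Answer: .....
.....
....X
....O
XOOXX

Derivation:
Move 1: X drops in col 3, lands at row 4
Move 2: O drops in col 2, lands at row 4
Move 3: X drops in col 4, lands at row 4
Move 4: O drops in col 4, lands at row 3
Move 5: X drops in col 0, lands at row 4
Move 6: O drops in col 1, lands at row 4
Move 7: X drops in col 4, lands at row 2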